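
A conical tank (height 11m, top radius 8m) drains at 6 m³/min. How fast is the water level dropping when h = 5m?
363/(800π) ≈ 0.1444 m/min

r/h = 8/11, so r = (8/11)h
V = (1/3)πr²h = (1/3)π((8/11)h)²h = (64/363)πh³
dV/dh = (64/121)πh²
dh/dt = (dV/dt)/(dV/dh) = -6/((64/121)π·5²) = -363/(800π) m/min
The level is dropping at 363/(800π) ≈ 0.1444 m/min.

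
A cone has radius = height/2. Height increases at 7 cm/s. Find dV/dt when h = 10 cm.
175π cm³/s

V = (1/3)π(h/2)²h = πh³/12
dV/dt = πh²/4 · 7
At h = 10: dV/dt = 175π cm³/s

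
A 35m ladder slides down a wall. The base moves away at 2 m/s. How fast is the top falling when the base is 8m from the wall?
16√129/387 ≈ 0.4696 m/s

x² + y² = 35²
2x·dx/dt + 2y·dy/dt = 0
dy/dt = -x/y · dx/dt = -8/(3√129) · 2 = -16√129/387 m/s
The top is descending at 16√129/387 ≈ 0.4696 m/s.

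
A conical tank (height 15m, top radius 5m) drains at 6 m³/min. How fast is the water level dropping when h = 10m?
27/(50π) ≈ 0.1719 m/min

r/h = 5/15, so r = (1/3)h
V = (1/3)πr²h = (1/3)π((1/3)h)²h = (1/27)πh³
dV/dh = (1/9)πh²
dh/dt = (dV/dt)/(dV/dh) = -6/((1/9)π·10²) = -27/(50π) m/min
The level is dropping at 27/(50π) ≈ 0.1719 m/min.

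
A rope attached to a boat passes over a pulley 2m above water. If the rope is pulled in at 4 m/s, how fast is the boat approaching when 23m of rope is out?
92√21/105 ≈ 4.015 m/s

rope² = x² + 2²
x = √(23² - 2²) = 5√21
dx/dt = (rope/x) · d(rope)/dt = (23/(5√21)) · (-4) = -92√21/105 m/s
The boat approaches at 92√21/105 ≈ 4.015 m/s.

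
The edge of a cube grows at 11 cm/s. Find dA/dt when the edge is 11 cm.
1452 cm²/s

A = 6s²
dA/dt = 12s · ds/dt = 12·11·11 = 1452 cm²/s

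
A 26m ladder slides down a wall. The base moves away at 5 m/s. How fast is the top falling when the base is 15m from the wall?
75√451/451 ≈ 3.532 m/s

x² + y² = 26²
2x·dx/dt + 2y·dy/dt = 0
dy/dt = -x/y · dx/dt = -15/√451 · 5 = -75√451/451 m/s
The top is descending at 75√451/451 ≈ 3.532 m/s.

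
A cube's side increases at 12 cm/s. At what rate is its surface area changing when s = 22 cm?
3168 cm²/s

A = 6s²
dA/dt = 12s · ds/dt = 12·22·12 = 3168 cm²/s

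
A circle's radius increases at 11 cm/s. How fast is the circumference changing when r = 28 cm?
22π cm/s

C = 2πr
dC/dt = 2π · dr/dt = 2π · 11 = 22π cm/s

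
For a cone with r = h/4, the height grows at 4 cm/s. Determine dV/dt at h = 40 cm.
400π cm³/s

V = (1/3)π(h/4)²h = πh³/48
dV/dt = πh²/16 · 4
At h = 40: dV/dt = 400π cm³/s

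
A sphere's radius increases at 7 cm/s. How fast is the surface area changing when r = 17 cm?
952π cm²/s

S = 4πr²
dS/dt = dS/dr · dr/dt = 8πr · 7
At r = 17: dS/dt = 952π cm²/s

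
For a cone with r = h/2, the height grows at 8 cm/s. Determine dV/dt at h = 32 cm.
2048π cm³/s

V = (1/3)π(h/2)²h = πh³/12
dV/dt = πh²/4 · 8
At h = 32: dV/dt = 2048π cm³/s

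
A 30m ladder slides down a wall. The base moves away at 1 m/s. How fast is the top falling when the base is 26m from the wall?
13√14/28 ≈ 1.737 m/s

x² + y² = 30²
2x·dx/dt + 2y·dy/dt = 0
dy/dt = -x/y · dx/dt = -26/(4√14) · 1 = -13√14/28 m/s
The top is descending at 13√14/28 ≈ 1.737 m/s.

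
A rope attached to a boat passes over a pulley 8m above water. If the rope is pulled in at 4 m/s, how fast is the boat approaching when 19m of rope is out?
76√33/99 ≈ 4.41 m/s

rope² = x² + 8²
x = √(19² - 8²) = 3√33
dx/dt = (rope/x) · d(rope)/dt = (19/(3√33)) · (-4) = -76√33/99 m/s
The boat approaches at 76√33/99 ≈ 4.41 m/s.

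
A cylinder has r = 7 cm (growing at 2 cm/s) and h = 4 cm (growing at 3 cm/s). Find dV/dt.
259π cm³/s

V = πr²h
dV/dt = 2πrh·dr/dt + πr²·dh/dt
= 2π(7)(4)(2) + π(7)²(3)
= 259π cm³/s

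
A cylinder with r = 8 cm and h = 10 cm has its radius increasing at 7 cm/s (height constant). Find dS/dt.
364π cm²/s

S = 2πrh + 2πr² (lateral + bases)
dS/dt = (2πh + 4πr)·dr/dt = (2π·10 + 4π·8)·7
= 364π cm²/s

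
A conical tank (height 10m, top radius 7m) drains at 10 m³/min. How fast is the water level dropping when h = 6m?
250/(441π) ≈ 0.1804 m/min

r/h = 7/10, so r = (7/10)h
V = (1/3)πr²h = (1/3)π((7/10)h)²h = (49/300)πh³
dV/dh = (49/100)πh²
dh/dt = (dV/dt)/(dV/dh) = -10/((49/100)π·6²) = -250/(441π) m/min
The level is dropping at 250/(441π) ≈ 0.1804 m/min.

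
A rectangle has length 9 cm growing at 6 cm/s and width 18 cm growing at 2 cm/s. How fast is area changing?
126 cm²/s

A = lw
dA/dt = w·dl/dt + l·dw/dt = 18·6 + 9·2 = 126 cm²/s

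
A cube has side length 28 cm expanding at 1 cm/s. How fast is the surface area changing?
336 cm²/s

A = 6s²
dA/dt = 12s · ds/dt = 12·28·1 = 336 cm²/s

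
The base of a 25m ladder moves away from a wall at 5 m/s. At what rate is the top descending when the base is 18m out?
90√301/301 ≈ 5.188 m/s

x² + y² = 25²
2x·dx/dt + 2y·dy/dt = 0
dy/dt = -x/y · dx/dt = -18/√301 · 5 = -90√301/301 m/s
The top is descending at 90√301/301 ≈ 5.188 m/s.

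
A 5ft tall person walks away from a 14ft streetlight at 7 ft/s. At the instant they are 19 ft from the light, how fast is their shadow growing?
35/9 ft/s

By similar triangles: 14/(x+s) = 5/s
Solving: s = 5x/9
ds/dt = 5/9 · dx/dt = 5/9 · 7 = 35/9 ft/s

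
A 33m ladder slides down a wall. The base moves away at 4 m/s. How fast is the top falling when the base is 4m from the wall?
16√1073/1073 ≈ 0.4885 m/s

x² + y² = 33²
2x·dx/dt + 2y·dy/dt = 0
dy/dt = -x/y · dx/dt = -4/√1073 · 4 = -16√1073/1073 m/s
The top is descending at 16√1073/1073 ≈ 0.4885 m/s.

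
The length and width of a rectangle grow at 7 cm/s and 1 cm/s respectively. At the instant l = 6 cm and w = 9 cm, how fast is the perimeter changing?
16 cm/s

P = 2(l + w)
dP/dt = 2(dl/dt + dw/dt) = 2(7 + 1) = 16 cm/s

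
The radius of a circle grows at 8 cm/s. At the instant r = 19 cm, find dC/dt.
16π cm/s

C = 2πr
dC/dt = 2π · dr/dt = 2π · 8 = 16π cm/s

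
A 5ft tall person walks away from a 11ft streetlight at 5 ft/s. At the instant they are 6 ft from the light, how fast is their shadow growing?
25/6 ft/s

By similar triangles: 11/(x+s) = 5/s
Solving: s = 5x/6
ds/dt = 5/6 · dx/dt = 5/6 · 5 = 25/6 ft/s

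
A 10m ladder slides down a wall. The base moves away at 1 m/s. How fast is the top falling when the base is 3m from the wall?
3√91/91 ≈ 0.3145 m/s

x² + y² = 10²
2x·dx/dt + 2y·dy/dt = 0
dy/dt = -x/y · dx/dt = -3/√91 · 1 = -3√91/91 m/s
The top is descending at 3√91/91 ≈ 0.3145 m/s.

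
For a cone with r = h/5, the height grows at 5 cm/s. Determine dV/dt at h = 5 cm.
5π cm³/s

V = (1/3)π(h/5)²h = πh³/75
dV/dt = πh²/25 · 5
At h = 5: dV/dt = 5π cm³/s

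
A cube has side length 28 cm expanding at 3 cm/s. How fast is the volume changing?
7056 cm³/s

V = s³
dV/dt = 3s² · ds/dt = 3·28²·3 = 7056 cm³/s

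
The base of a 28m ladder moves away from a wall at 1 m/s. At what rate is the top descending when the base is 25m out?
25√159/159 ≈ 1.983 m/s

x² + y² = 28²
2x·dx/dt + 2y·dy/dt = 0
dy/dt = -x/y · dx/dt = -25/√159 · 1 = -25√159/159 m/s
The top is descending at 25√159/159 ≈ 1.983 m/s.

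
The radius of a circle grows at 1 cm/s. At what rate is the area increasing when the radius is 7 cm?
14π cm²/s

A = πr²
dA/dt = 2πr · dr/dt = 2π(7)(1) = 14π cm²/s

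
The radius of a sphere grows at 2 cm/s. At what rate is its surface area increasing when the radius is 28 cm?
448π cm²/s

S = 4πr²
dS/dt = dS/dr · dr/dt = 8πr · 2
At r = 28: dS/dt = 448π cm²/s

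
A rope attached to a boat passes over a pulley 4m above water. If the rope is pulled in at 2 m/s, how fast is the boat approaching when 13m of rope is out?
26√17/51 ≈ 2.102 m/s

rope² = x² + 4²
x = √(13² - 4²) = 3√17
dx/dt = (rope/x) · d(rope)/dt = (13/(3√17)) · (-2) = -26√17/51 m/s
The boat approaches at 26√17/51 ≈ 2.102 m/s.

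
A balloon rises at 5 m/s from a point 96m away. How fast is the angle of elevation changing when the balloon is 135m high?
0.017492 rad/s

tan(θ) = y/96
sec²(θ) · dθ/dt = (1/96) · dy/dt
dθ/dt = cos²(θ)/96 · 5 = 96/(96² + 135²) · 5
dθ/dt = 0.017492 rad/s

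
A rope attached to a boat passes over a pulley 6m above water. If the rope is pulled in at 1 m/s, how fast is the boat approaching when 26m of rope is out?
13√10/40 ≈ 1.028 m/s

rope² = x² + 6²
x = √(26² - 6²) = 8√10
dx/dt = (rope/x) · d(rope)/dt = (26/(8√10)) · (-1) = -13√10/40 m/s
The boat approaches at 13√10/40 ≈ 1.028 m/s.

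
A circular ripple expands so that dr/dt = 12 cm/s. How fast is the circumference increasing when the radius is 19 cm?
24π cm/s

C = 2πr
dC/dt = 2π · dr/dt = 2π · 12 = 24π cm/s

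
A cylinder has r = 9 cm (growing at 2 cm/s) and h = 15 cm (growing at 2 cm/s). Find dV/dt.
702π cm³/s

V = πr²h
dV/dt = 2πrh·dr/dt + πr²·dh/dt
= 2π(9)(15)(2) + π(9)²(2)
= 702π cm³/s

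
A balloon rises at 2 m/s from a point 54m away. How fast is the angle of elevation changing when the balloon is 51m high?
0.019576 rad/s

tan(θ) = y/54
sec²(θ) · dθ/dt = (1/54) · dy/dt
dθ/dt = cos²(θ)/54 · 2 = 54/(54² + 51²) · 2
dθ/dt = 0.019576 rad/s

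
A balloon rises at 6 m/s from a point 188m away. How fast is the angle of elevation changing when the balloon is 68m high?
0.028223 rad/s

tan(θ) = y/188
sec²(θ) · dθ/dt = (1/188) · dy/dt
dθ/dt = cos²(θ)/188 · 6 = 188/(188² + 68²) · 6
dθ/dt = 0.028223 rad/s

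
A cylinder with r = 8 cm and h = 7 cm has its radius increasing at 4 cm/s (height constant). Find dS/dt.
184π cm²/s

S = 2πrh + 2πr² (lateral + bases)
dS/dt = (2πh + 4πr)·dr/dt = (2π·7 + 4π·8)·4
= 184π cm²/s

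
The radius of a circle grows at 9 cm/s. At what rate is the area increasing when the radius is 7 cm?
126π cm²/s

A = πr²
dA/dt = 2πr · dr/dt = 2π(7)(9) = 126π cm²/s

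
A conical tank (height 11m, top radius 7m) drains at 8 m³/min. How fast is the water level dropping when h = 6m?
242/(441π) ≈ 0.1747 m/min

r/h = 7/11, so r = (7/11)h
V = (1/3)πr²h = (1/3)π((7/11)h)²h = (49/363)πh³
dV/dh = (49/121)πh²
dh/dt = (dV/dt)/(dV/dh) = -8/((49/121)π·6²) = -242/(441π) m/min
The level is dropping at 242/(441π) ≈ 0.1747 m/min.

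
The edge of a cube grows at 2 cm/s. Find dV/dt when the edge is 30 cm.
5400 cm³/s

V = s³
dV/dt = 3s² · ds/dt = 3·30²·2 = 5400 cm³/s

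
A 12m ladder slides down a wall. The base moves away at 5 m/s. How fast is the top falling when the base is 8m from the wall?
2√5 ≈ 4.472 m/s

x² + y² = 12²
2x·dx/dt + 2y·dy/dt = 0
dy/dt = -x/y · dx/dt = -8/(4√5) · 5 = -2√5 m/s
The top is descending at 2√5 ≈ 4.472 m/s.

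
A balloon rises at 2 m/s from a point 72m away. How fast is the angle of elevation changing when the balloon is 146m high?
0.005434 rad/s

tan(θ) = y/72
sec²(θ) · dθ/dt = (1/72) · dy/dt
dθ/dt = cos²(θ)/72 · 2 = 72/(72² + 146²) · 2
dθ/dt = 0.005434 rad/s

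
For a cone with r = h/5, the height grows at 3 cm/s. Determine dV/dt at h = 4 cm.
48π/25 cm³/s

V = (1/3)π(h/5)²h = πh³/75
dV/dt = πh²/25 · 3
At h = 4: dV/dt = 48π/25 cm³/s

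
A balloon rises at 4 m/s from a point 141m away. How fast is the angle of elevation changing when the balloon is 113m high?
0.017274 rad/s

tan(θ) = y/141
sec²(θ) · dθ/dt = (1/141) · dy/dt
dθ/dt = cos²(θ)/141 · 4 = 141/(141² + 113²) · 4
dθ/dt = 0.017274 rad/s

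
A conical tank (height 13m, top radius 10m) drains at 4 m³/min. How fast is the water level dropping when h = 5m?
169/(625π) ≈ 0.08607 m/min

r/h = 10/13, so r = (10/13)h
V = (1/3)πr²h = (1/3)π((10/13)h)²h = (100/507)πh³
dV/dh = (100/169)πh²
dh/dt = (dV/dt)/(dV/dh) = -4/((100/169)π·5²) = -169/(625π) m/min
The level is dropping at 169/(625π) ≈ 0.08607 m/min.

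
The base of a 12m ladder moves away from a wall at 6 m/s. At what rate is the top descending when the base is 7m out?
42√95/95 ≈ 4.309 m/s

x² + y² = 12²
2x·dx/dt + 2y·dy/dt = 0
dy/dt = -x/y · dx/dt = -7/√95 · 6 = -42√95/95 m/s
The top is descending at 42√95/95 ≈ 4.309 m/s.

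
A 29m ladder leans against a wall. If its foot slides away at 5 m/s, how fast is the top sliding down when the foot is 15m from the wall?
75√154/308 ≈ 3.022 m/s

x² + y² = 29²
2x·dx/dt + 2y·dy/dt = 0
dy/dt = -x/y · dx/dt = -15/(2√154) · 5 = -75√154/308 m/s
The top is descending at 75√154/308 ≈ 3.022 m/s.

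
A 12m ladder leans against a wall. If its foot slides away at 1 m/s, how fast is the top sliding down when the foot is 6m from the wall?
√3/3 ≈ 0.5774 m/s

x² + y² = 12²
2x·dx/dt + 2y·dy/dt = 0
dy/dt = -x/y · dx/dt = -6/(6√3) · 1 = -√3/3 m/s
The top is descending at √3/3 ≈ 0.5774 m/s.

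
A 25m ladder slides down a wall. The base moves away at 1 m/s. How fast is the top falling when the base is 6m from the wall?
6√589/589 ≈ 0.2472 m/s

x² + y² = 25²
2x·dx/dt + 2y·dy/dt = 0
dy/dt = -x/y · dx/dt = -6/√589 · 1 = -6√589/589 m/s
The top is descending at 6√589/589 ≈ 0.2472 m/s.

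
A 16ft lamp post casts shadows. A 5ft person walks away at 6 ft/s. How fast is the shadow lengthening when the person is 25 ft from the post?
30/11 ft/s

By similar triangles: 16/(x+s) = 5/s
Solving: s = 5x/11
ds/dt = 5/11 · dx/dt = 5/11 · 6 = 30/11 ft/s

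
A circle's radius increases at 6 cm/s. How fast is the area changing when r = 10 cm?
120π cm²/s

A = πr²
dA/dt = 2πr · dr/dt = 2π(10)(6) = 120π cm²/s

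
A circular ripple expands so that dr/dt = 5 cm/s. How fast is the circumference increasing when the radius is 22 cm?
10π cm/s

C = 2πr
dC/dt = 2π · dr/dt = 2π · 5 = 10π cm/s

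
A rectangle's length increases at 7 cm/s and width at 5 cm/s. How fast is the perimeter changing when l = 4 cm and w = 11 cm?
24 cm/s

P = 2(l + w)
dP/dt = 2(dl/dt + dw/dt) = 2(7 + 5) = 24 cm/s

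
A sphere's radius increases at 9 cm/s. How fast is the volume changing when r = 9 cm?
2916π cm³/s

V = (4/3)πr³
dV/dt = dV/dr · dr/dt = 4πr² · 9
At r = 9: dV/dt = 2916π cm³/s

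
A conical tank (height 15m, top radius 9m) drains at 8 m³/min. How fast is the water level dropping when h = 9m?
200/(729π) ≈ 0.08733 m/min

r/h = 9/15, so r = (3/5)h
V = (1/3)πr²h = (1/3)π((3/5)h)²h = (3/25)πh³
dV/dh = (9/25)πh²
dh/dt = (dV/dt)/(dV/dh) = -8/((9/25)π·9²) = -200/(729π) m/min
The level is dropping at 200/(729π) ≈ 0.08733 m/min.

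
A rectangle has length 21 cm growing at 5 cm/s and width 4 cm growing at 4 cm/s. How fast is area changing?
104 cm²/s

A = lw
dA/dt = w·dl/dt + l·dw/dt = 4·5 + 21·4 = 104 cm²/s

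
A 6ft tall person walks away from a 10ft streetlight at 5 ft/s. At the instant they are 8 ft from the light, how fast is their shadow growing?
15/2 ft/s

By similar triangles: 10/(x+s) = 6/s
Solving: s = 6x/4
ds/dt = 6/4 · dx/dt = 3/2 · 5 = 15/2 ft/s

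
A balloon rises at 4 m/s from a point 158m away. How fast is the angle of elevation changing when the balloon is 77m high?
0.020458 rad/s

tan(θ) = y/158
sec²(θ) · dθ/dt = (1/158) · dy/dt
dθ/dt = cos²(θ)/158 · 4 = 158/(158² + 77²) · 4
dθ/dt = 0.020458 rad/s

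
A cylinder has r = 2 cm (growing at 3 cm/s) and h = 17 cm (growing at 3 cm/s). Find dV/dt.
216π cm³/s

V = πr²h
dV/dt = 2πrh·dr/dt + πr²·dh/dt
= 2π(2)(17)(3) + π(2)²(3)
= 216π cm³/s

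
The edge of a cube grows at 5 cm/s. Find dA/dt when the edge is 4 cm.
240 cm²/s

A = 6s²
dA/dt = 12s · ds/dt = 12·4·5 = 240 cm²/s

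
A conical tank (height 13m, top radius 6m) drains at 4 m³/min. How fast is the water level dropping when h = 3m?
169/(81π) ≈ 0.6641 m/min

r/h = 6/13, so r = (6/13)h
V = (1/3)πr²h = (1/3)π((6/13)h)²h = (12/169)πh³
dV/dh = (36/169)πh²
dh/dt = (dV/dt)/(dV/dh) = -4/((36/169)π·3²) = -169/(81π) m/min
The level is dropping at 169/(81π) ≈ 0.6641 m/min.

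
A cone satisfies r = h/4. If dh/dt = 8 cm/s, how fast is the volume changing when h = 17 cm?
289π/2 cm³/s

V = (1/3)π(h/4)²h = πh³/48
dV/dt = πh²/16 · 8
At h = 17: dV/dt = 289π/2 cm³/s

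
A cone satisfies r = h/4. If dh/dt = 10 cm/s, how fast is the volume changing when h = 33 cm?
5445π/8 cm³/s

V = (1/3)π(h/4)²h = πh³/48
dV/dt = πh²/16 · 10
At h = 33: dV/dt = 5445π/8 cm³/s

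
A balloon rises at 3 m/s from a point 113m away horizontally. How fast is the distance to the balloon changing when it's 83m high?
249√19658/19658 ≈ 1.776 m/s

z² = 113² + y²
z = √(113² + 83²) = √19658
dz/dt = y/z · dy/dt = 83/√19658 · 3 = 249√19658/19658 ≈ 1.776 m/s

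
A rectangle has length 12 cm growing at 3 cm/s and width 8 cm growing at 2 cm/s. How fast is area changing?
48 cm²/s

A = lw
dA/dt = w·dl/dt + l·dw/dt = 8·3 + 12·2 = 48 cm²/s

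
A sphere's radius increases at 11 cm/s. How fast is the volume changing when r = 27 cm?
32076π cm³/s

V = (4/3)πr³
dV/dt = dV/dr · dr/dt = 4πr² · 11
At r = 27: dV/dt = 32076π cm³/s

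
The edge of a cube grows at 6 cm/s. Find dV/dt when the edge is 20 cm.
7200 cm³/s

V = s³
dV/dt = 3s² · ds/dt = 3·20²·6 = 7200 cm³/s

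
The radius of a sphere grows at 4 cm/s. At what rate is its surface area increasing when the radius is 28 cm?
896π cm²/s

S = 4πr²
dS/dt = dS/dr · dr/dt = 8πr · 4
At r = 28: dS/dt = 896π cm²/s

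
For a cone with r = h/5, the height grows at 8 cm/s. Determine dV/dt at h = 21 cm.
3528π/25 cm³/s

V = (1/3)π(h/5)²h = πh³/75
dV/dt = πh²/25 · 8
At h = 21: dV/dt = 3528π/25 cm³/s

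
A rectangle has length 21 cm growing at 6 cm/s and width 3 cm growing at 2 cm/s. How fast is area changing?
60 cm²/s

A = lw
dA/dt = w·dl/dt + l·dw/dt = 3·6 + 21·2 = 60 cm²/s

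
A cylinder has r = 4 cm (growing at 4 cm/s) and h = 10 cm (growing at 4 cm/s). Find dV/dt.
384π cm³/s

V = πr²h
dV/dt = 2πrh·dr/dt + πr²·dh/dt
= 2π(4)(10)(4) + π(4)²(4)
= 384π cm³/s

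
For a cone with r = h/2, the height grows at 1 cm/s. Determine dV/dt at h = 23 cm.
529π/4 cm³/s

V = (1/3)π(h/2)²h = πh³/12
dV/dt = πh²/4 · 1
At h = 23: dV/dt = 529π/4 cm³/s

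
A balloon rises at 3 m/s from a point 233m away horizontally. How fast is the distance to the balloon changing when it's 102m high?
306√64693/64693 ≈ 1.203 m/s

z² = 233² + y²
z = √(233² + 102²) = √64693
dz/dt = y/z · dy/dt = 102/√64693 · 3 = 306√64693/64693 ≈ 1.203 m/s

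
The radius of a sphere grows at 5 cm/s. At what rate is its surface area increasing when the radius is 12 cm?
480π cm²/s

S = 4πr²
dS/dt = dS/dr · dr/dt = 8πr · 5
At r = 12: dS/dt = 480π cm²/s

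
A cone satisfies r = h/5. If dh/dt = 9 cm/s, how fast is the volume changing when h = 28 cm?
7056π/25 cm³/s

V = (1/3)π(h/5)²h = πh³/75
dV/dt = πh²/25 · 9
At h = 28: dV/dt = 7056π/25 cm³/s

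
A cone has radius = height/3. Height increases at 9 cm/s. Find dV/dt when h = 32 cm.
1024π cm³/s

V = (1/3)π(h/3)²h = πh³/27
dV/dt = πh²/9 · 9
At h = 32: dV/dt = 1024π cm³/s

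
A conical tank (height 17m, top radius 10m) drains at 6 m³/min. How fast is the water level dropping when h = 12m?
289/(2400π) ≈ 0.03833 m/min

r/h = 10/17, so r = (10/17)h
V = (1/3)πr²h = (1/3)π((10/17)h)²h = (100/867)πh³
dV/dh = (100/289)πh²
dh/dt = (dV/dt)/(dV/dh) = -6/((100/289)π·12²) = -289/(2400π) m/min
The level is dropping at 289/(2400π) ≈ 0.03833 m/min.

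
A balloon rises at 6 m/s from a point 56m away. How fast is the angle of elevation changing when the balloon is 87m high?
0.031387 rad/s

tan(θ) = y/56
sec²(θ) · dθ/dt = (1/56) · dy/dt
dθ/dt = cos²(θ)/56 · 6 = 56/(56² + 87²) · 6
dθ/dt = 0.031387 rad/s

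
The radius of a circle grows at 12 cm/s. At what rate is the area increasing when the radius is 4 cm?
96π cm²/s

A = πr²
dA/dt = 2πr · dr/dt = 2π(4)(12) = 96π cm²/s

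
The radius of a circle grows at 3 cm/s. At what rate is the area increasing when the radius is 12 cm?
72π cm²/s

A = πr²
dA/dt = 2πr · dr/dt = 2π(12)(3) = 72π cm²/s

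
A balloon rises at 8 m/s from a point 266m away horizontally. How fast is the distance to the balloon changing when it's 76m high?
16√53/53 ≈ 2.198 m/s

z² = 266² + y²
z = √(266² + 76²) = 38√53
dz/dt = y/z · dy/dt = 76/(38√53) · 8 = 16√53/53 ≈ 2.198 m/s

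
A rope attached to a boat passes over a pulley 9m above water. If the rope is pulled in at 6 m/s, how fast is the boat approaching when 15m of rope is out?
15/2 = 7.5 m/s

rope² = x² + 9²
x = √(15² - 9²) = 12
dx/dt = (rope/x) · d(rope)/dt = (15/12) · (-6) = -15/2 m/s
The boat approaches at 15/2 = 7.5 m/s.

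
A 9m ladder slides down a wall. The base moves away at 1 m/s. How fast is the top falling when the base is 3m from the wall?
√2/4 ≈ 0.3536 m/s

x² + y² = 9²
2x·dx/dt + 2y·dy/dt = 0
dy/dt = -x/y · dx/dt = -3/(6√2) · 1 = -√2/4 m/s
The top is descending at √2/4 ≈ 0.3536 m/s.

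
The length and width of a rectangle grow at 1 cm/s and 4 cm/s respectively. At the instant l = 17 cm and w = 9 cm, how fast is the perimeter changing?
10 cm/s

P = 2(l + w)
dP/dt = 2(dl/dt + dw/dt) = 2(1 + 4) = 10 cm/s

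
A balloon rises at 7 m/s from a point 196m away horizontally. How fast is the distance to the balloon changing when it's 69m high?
483√43177/43177 ≈ 2.324 m/s

z² = 196² + y²
z = √(196² + 69²) = √43177
dz/dt = y/z · dy/dt = 69/√43177 · 7 = 483√43177/43177 ≈ 2.324 m/s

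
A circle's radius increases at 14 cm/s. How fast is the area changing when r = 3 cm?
84π cm²/s

A = πr²
dA/dt = 2πr · dr/dt = 2π(3)(14) = 84π cm²/s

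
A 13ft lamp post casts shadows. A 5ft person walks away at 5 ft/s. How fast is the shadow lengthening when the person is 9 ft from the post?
25/8 ft/s

By similar triangles: 13/(x+s) = 5/s
Solving: s = 5x/8
ds/dt = 5/8 · dx/dt = 5/8 · 5 = 25/8 ft/s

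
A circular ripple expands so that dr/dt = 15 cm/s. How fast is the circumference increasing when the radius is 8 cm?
30π cm/s

C = 2πr
dC/dt = 2π · dr/dt = 2π · 15 = 30π cm/s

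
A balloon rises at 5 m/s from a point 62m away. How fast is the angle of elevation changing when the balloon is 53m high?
0.046596 rad/s

tan(θ) = y/62
sec²(θ) · dθ/dt = (1/62) · dy/dt
dθ/dt = cos²(θ)/62 · 5 = 62/(62² + 53²) · 5
dθ/dt = 0.046596 rad/s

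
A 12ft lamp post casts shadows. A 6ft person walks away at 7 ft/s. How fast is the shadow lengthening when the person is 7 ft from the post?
7 ft/s

By similar triangles: 12/(x+s) = 6/s
Solving: s = 6x/6
ds/dt = 6/6 · dx/dt = 1 · 7 = 7 ft/s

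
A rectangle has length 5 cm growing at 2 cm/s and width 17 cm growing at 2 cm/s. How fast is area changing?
44 cm²/s

A = lw
dA/dt = w·dl/dt + l·dw/dt = 17·2 + 5·2 = 44 cm²/s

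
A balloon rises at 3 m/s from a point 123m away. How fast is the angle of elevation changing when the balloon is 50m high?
0.020931 rad/s

tan(θ) = y/123
sec²(θ) · dθ/dt = (1/123) · dy/dt
dθ/dt = cos²(θ)/123 · 3 = 123/(123² + 50²) · 3
dθ/dt = 0.020931 rad/s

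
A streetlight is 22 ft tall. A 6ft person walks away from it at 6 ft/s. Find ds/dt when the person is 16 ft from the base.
9/4 ft/s

By similar triangles: 22/(x+s) = 6/s
Solving: s = 6x/16
ds/dt = 6/16 · dx/dt = 3/8 · 6 = 9/4 ft/s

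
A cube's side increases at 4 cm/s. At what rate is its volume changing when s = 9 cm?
972 cm³/s

V = s³
dV/dt = 3s² · ds/dt = 3·9²·4 = 972 cm³/s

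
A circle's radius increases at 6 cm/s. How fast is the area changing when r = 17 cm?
204π cm²/s

A = πr²
dA/dt = 2πr · dr/dt = 2π(17)(6) = 204π cm²/s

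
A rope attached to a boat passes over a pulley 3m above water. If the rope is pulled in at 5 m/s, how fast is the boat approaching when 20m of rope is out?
100√391/391 ≈ 5.057 m/s

rope² = x² + 3²
x = √(20² - 3²) = √391
dx/dt = (rope/x) · d(rope)/dt = (20/√391) · (-5) = -100√391/391 m/s
The boat approaches at 100√391/391 ≈ 5.057 m/s.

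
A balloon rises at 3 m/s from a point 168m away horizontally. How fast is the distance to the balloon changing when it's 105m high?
15√89/89 ≈ 1.59 m/s

z² = 168² + y²
z = √(168² + 105²) = 21√89
dz/dt = y/z · dy/dt = 105/(21√89) · 3 = 15√89/89 ≈ 1.59 m/s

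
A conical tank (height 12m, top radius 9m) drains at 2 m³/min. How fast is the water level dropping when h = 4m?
2/(9π) ≈ 0.07074 m/min

r/h = 9/12, so r = (3/4)h
V = (1/3)πr²h = (1/3)π((3/4)h)²h = (3/16)πh³
dV/dh = (9/16)πh²
dh/dt = (dV/dt)/(dV/dh) = -2/((9/16)π·4²) = -2/(9π) m/min
The level is dropping at 2/(9π) ≈ 0.07074 m/min.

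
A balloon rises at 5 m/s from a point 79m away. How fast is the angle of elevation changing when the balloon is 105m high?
0.022877 rad/s

tan(θ) = y/79
sec²(θ) · dθ/dt = (1/79) · dy/dt
dθ/dt = cos²(θ)/79 · 5 = 79/(79² + 105²) · 5
dθ/dt = 0.022877 rad/s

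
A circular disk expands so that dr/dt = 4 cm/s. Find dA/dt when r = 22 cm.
176π cm²/s

A = πr²
dA/dt = 2πr · dr/dt = 2π(22)(4) = 176π cm²/s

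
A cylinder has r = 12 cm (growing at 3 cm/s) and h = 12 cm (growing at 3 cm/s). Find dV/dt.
1296π cm³/s

V = πr²h
dV/dt = 2πrh·dr/dt + πr²·dh/dt
= 2π(12)(12)(3) + π(12)²(3)
= 1296π cm³/s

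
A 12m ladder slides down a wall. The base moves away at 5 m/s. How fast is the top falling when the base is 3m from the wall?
√15/3 ≈ 1.291 m/s

x² + y² = 12²
2x·dx/dt + 2y·dy/dt = 0
dy/dt = -x/y · dx/dt = -3/(3√15) · 5 = -√15/3 m/s
The top is descending at √15/3 ≈ 1.291 m/s.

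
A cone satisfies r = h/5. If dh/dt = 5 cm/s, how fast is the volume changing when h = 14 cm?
196π/5 cm³/s

V = (1/3)π(h/5)²h = πh³/75
dV/dt = πh²/25 · 5
At h = 14: dV/dt = 196π/5 cm³/s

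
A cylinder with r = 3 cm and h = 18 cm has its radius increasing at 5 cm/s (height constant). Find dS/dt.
240π cm²/s

S = 2πrh + 2πr² (lateral + bases)
dS/dt = (2πh + 4πr)·dr/dt = (2π·18 + 4π·3)·5
= 240π cm²/s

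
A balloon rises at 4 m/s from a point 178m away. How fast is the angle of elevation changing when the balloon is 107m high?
0.016507 rad/s

tan(θ) = y/178
sec²(θ) · dθ/dt = (1/178) · dy/dt
dθ/dt = cos²(θ)/178 · 4 = 178/(178² + 107²) · 4
dθ/dt = 0.016507 rad/s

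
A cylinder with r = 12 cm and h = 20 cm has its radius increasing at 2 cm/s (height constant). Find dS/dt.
176π cm²/s

S = 2πrh + 2πr² (lateral + bases)
dS/dt = (2πh + 4πr)·dr/dt = (2π·20 + 4π·12)·2
= 176π cm²/s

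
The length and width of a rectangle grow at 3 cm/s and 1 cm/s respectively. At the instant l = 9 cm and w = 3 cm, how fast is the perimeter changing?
8 cm/s

P = 2(l + w)
dP/dt = 2(dl/dt + dw/dt) = 2(3 + 1) = 8 cm/s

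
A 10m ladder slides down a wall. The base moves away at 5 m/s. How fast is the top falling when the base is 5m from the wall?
5√3/3 ≈ 2.887 m/s

x² + y² = 10²
2x·dx/dt + 2y·dy/dt = 0
dy/dt = -x/y · dx/dt = -5/(5√3) · 5 = -5√3/3 m/s
The top is descending at 5√3/3 ≈ 2.887 m/s.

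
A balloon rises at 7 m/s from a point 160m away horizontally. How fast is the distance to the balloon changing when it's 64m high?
14√29/29 ≈ 2.6 m/s

z² = 160² + y²
z = √(160² + 64²) = 32√29
dz/dt = y/z · dy/dt = 64/(32√29) · 7 = 14√29/29 ≈ 2.6 m/s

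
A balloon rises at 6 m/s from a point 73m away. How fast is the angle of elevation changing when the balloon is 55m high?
0.05243 rad/s

tan(θ) = y/73
sec²(θ) · dθ/dt = (1/73) · dy/dt
dθ/dt = cos²(θ)/73 · 6 = 73/(73² + 55²) · 6
dθ/dt = 0.05243 rad/s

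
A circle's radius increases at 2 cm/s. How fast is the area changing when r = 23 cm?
92π cm²/s

A = πr²
dA/dt = 2πr · dr/dt = 2π(23)(2) = 92π cm²/s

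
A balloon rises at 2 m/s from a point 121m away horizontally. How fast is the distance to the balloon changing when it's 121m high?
√2 ≈ 1.414 m/s

z² = 121² + y²
z = √(121² + 121²) = 121√2
dz/dt = y/z · dy/dt = 121/(121√2) · 2 = √2 ≈ 1.414 m/s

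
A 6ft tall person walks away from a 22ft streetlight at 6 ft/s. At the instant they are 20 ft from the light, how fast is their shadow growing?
9/4 ft/s

By similar triangles: 22/(x+s) = 6/s
Solving: s = 6x/16
ds/dt = 6/16 · dx/dt = 3/8 · 6 = 9/4 ft/s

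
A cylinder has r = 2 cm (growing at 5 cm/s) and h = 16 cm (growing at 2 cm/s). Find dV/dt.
328π cm³/s

V = πr²h
dV/dt = 2πrh·dr/dt + πr²·dh/dt
= 2π(2)(16)(5) + π(2)²(2)
= 328π cm³/s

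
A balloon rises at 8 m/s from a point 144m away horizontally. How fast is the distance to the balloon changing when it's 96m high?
16√13/13 ≈ 4.438 m/s

z² = 144² + y²
z = √(144² + 96²) = 48√13
dz/dt = y/z · dy/dt = 96/(48√13) · 8 = 16√13/13 ≈ 4.438 m/s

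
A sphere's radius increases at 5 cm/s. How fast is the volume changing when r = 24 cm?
11520π cm³/s

V = (4/3)πr³
dV/dt = dV/dr · dr/dt = 4πr² · 5
At r = 24: dV/dt = 11520π cm³/s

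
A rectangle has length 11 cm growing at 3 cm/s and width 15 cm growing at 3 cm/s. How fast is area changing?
78 cm²/s

A = lw
dA/dt = w·dl/dt + l·dw/dt = 15·3 + 11·3 = 78 cm²/s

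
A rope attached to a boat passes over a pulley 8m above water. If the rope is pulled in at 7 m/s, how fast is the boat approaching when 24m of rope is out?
21√2/4 ≈ 7.425 m/s

rope² = x² + 8²
x = √(24² - 8²) = 16√2
dx/dt = (rope/x) · d(rope)/dt = (24/(16√2)) · (-7) = -21√2/4 m/s
The boat approaches at 21√2/4 ≈ 7.425 m/s.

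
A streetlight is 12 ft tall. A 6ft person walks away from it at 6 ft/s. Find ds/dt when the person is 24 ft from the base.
6 ft/s

By similar triangles: 12/(x+s) = 6/s
Solving: s = 6x/6
ds/dt = 6/6 · dx/dt = 1 · 6 = 6 ft/s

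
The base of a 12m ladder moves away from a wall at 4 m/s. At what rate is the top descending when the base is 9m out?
12√7/7 ≈ 4.536 m/s

x² + y² = 12²
2x·dx/dt + 2y·dy/dt = 0
dy/dt = -x/y · dx/dt = -9/(3√7) · 4 = -12√7/7 m/s
The top is descending at 12√7/7 ≈ 4.536 m/s.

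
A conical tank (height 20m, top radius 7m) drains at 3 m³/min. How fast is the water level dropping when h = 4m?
75/(49π) ≈ 0.4872 m/min

r/h = 7/20, so r = (7/20)h
V = (1/3)πr²h = (1/3)π((7/20)h)²h = (49/1200)πh³
dV/dh = (49/400)πh²
dh/dt = (dV/dt)/(dV/dh) = -3/((49/400)π·4²) = -75/(49π) m/min
The level is dropping at 75/(49π) ≈ 0.4872 m/min.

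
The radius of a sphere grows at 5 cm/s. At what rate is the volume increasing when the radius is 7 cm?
980π cm³/s

V = (4/3)πr³
dV/dt = dV/dr · dr/dt = 4πr² · 5
At r = 7: dV/dt = 980π cm³/s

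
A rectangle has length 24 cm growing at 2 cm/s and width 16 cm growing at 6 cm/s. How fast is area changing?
176 cm²/s

A = lw
dA/dt = w·dl/dt + l·dw/dt = 16·2 + 24·6 = 176 cm²/s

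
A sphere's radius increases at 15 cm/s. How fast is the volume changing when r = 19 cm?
21660π cm³/s

V = (4/3)πr³
dV/dt = dV/dr · dr/dt = 4πr² · 15
At r = 19: dV/dt = 21660π cm³/s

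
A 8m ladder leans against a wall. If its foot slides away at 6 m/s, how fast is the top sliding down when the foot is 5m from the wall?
10√39/13 ≈ 4.804 m/s

x² + y² = 8²
2x·dx/dt + 2y·dy/dt = 0
dy/dt = -x/y · dx/dt = -5/√39 · 6 = -10√39/13 m/s
The top is descending at 10√39/13 ≈ 4.804 m/s.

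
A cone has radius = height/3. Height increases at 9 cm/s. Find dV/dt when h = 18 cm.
324π cm³/s

V = (1/3)π(h/3)²h = πh³/27
dV/dt = πh²/9 · 9
At h = 18: dV/dt = 324π cm³/s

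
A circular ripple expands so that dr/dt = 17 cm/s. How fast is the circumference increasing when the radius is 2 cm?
34π cm/s

C = 2πr
dC/dt = 2π · dr/dt = 2π · 17 = 34π cm/s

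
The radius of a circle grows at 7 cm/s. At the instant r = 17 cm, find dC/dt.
14π cm/s

C = 2πr
dC/dt = 2π · dr/dt = 2π · 7 = 14π cm/s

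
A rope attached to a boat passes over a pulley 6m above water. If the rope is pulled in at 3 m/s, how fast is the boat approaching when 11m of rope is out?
33√85/85 ≈ 3.579 m/s

rope² = x² + 6²
x = √(11² - 6²) = √85
dx/dt = (rope/x) · d(rope)/dt = (11/√85) · (-3) = -33√85/85 m/s
The boat approaches at 33√85/85 ≈ 3.579 m/s.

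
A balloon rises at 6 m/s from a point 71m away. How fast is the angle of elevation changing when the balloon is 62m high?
0.047946 rad/s

tan(θ) = y/71
sec²(θ) · dθ/dt = (1/71) · dy/dt
dθ/dt = cos²(θ)/71 · 6 = 71/(71² + 62²) · 6
dθ/dt = 0.047946 rad/s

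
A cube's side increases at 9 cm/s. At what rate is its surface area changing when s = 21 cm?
2268 cm²/s

A = 6s²
dA/dt = 12s · ds/dt = 12·21·9 = 2268 cm²/s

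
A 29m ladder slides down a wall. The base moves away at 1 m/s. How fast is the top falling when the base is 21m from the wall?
21/20 = 1.05 m/s

x² + y² = 29²
2x·dx/dt + 2y·dy/dt = 0
dy/dt = -x/y · dx/dt = -21/20 · 1 = -21/20 m/s
The top is descending at 21/20 = 1.05 m/s.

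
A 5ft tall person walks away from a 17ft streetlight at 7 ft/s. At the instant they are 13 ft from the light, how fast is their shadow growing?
35/12 ft/s

By similar triangles: 17/(x+s) = 5/s
Solving: s = 5x/12
ds/dt = 5/12 · dx/dt = 5/12 · 7 = 35/12 ft/s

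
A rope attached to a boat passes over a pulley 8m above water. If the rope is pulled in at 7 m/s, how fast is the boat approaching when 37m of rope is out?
259√145/435 ≈ 7.17 m/s

rope² = x² + 8²
x = √(37² - 8²) = 3√145
dx/dt = (rope/x) · d(rope)/dt = (37/(3√145)) · (-7) = -259√145/435 m/s
The boat approaches at 259√145/435 ≈ 7.17 m/s.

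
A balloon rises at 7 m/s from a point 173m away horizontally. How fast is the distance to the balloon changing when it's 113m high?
791√42698/42698 ≈ 3.828 m/s

z² = 173² + y²
z = √(173² + 113²) = √42698
dz/dt = y/z · dy/dt = 113/√42698 · 7 = 791√42698/42698 ≈ 3.828 m/s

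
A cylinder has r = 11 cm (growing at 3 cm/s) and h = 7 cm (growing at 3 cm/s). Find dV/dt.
825π cm³/s

V = πr²h
dV/dt = 2πrh·dr/dt + πr²·dh/dt
= 2π(11)(7)(3) + π(11)²(3)
= 825π cm³/s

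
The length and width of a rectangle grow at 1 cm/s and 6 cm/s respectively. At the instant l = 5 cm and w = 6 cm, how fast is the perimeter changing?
14 cm/s

P = 2(l + w)
dP/dt = 2(dl/dt + dw/dt) = 2(1 + 6) = 14 cm/s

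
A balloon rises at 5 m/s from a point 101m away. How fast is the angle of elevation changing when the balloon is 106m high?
0.023557 rad/s

tan(θ) = y/101
sec²(θ) · dθ/dt = (1/101) · dy/dt
dθ/dt = cos²(θ)/101 · 5 = 101/(101² + 106²) · 5
dθ/dt = 0.023557 rad/s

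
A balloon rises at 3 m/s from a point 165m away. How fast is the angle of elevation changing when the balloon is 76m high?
0.015 rad/s

tan(θ) = y/165
sec²(θ) · dθ/dt = (1/165) · dy/dt
dθ/dt = cos²(θ)/165 · 3 = 165/(165² + 76²) · 3
dθ/dt = 0.015 rad/s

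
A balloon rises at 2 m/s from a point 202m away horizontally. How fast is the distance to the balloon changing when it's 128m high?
128√17/493 ≈ 1.071 m/s

z² = 202² + y²
z = √(202² + 128²) = 58√17
dz/dt = y/z · dy/dt = 128/(58√17) · 2 = 128√17/493 ≈ 1.071 m/s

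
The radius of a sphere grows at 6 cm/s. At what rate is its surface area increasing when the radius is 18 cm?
864π cm²/s

S = 4πr²
dS/dt = dS/dr · dr/dt = 8πr · 6
At r = 18: dS/dt = 864π cm²/s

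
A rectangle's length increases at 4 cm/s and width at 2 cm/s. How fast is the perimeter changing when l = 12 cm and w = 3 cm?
12 cm/s

P = 2(l + w)
dP/dt = 2(dl/dt + dw/dt) = 2(4 + 2) = 12 cm/s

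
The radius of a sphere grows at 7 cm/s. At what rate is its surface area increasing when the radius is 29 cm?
1624π cm²/s

S = 4πr²
dS/dt = dS/dr · dr/dt = 8πr · 7
At r = 29: dS/dt = 1624π cm²/s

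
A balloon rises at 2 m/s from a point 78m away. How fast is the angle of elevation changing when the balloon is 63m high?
0.015518 rad/s

tan(θ) = y/78
sec²(θ) · dθ/dt = (1/78) · dy/dt
dθ/dt = cos²(θ)/78 · 2 = 78/(78² + 63²) · 2
dθ/dt = 0.015518 rad/s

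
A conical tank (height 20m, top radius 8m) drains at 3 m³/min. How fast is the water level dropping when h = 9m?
25/(108π) ≈ 0.07368 m/min

r/h = 8/20, so r = (2/5)h
V = (1/3)πr²h = (1/3)π((2/5)h)²h = (4/75)πh³
dV/dh = (4/25)πh²
dh/dt = (dV/dt)/(dV/dh) = -3/((4/25)π·9²) = -25/(108π) m/min
The level is dropping at 25/(108π) ≈ 0.07368 m/min.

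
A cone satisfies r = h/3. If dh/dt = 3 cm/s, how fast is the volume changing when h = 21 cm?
147π cm³/s

V = (1/3)π(h/3)²h = πh³/27
dV/dt = πh²/9 · 3
At h = 21: dV/dt = 147π cm³/s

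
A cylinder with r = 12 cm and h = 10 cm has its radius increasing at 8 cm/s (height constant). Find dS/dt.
544π cm²/s

S = 2πrh + 2πr² (lateral + bases)
dS/dt = (2πh + 4πr)·dr/dt = (2π·10 + 4π·12)·8
= 544π cm²/s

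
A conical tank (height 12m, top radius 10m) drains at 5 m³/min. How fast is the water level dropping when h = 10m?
9/(125π) ≈ 0.02292 m/min

r/h = 10/12, so r = (5/6)h
V = (1/3)πr²h = (1/3)π((5/6)h)²h = (25/108)πh³
dV/dh = (25/36)πh²
dh/dt = (dV/dt)/(dV/dh) = -5/((25/36)π·10²) = -9/(125π) m/min
The level is dropping at 9/(125π) ≈ 0.02292 m/min.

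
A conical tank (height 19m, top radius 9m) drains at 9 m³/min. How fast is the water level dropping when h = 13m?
361/(1521π) ≈ 0.07555 m/min

r/h = 9/19, so r = (9/19)h
V = (1/3)πr²h = (1/3)π((9/19)h)²h = (27/361)πh³
dV/dh = (81/361)πh²
dh/dt = (dV/dt)/(dV/dh) = -9/((81/361)π·13²) = -361/(1521π) m/min
The level is dropping at 361/(1521π) ≈ 0.07555 m/min.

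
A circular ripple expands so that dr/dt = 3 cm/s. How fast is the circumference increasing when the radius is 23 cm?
6π cm/s

C = 2πr
dC/dt = 2π · dr/dt = 2π · 3 = 6π cm/s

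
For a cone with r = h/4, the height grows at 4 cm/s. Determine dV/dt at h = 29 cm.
841π/4 cm³/s

V = (1/3)π(h/4)²h = πh³/48
dV/dt = πh²/16 · 4
At h = 29: dV/dt = 841π/4 cm³/s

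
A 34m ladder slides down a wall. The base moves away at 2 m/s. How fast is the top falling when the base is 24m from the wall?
24√145/145 ≈ 1.993 m/s

x² + y² = 34²
2x·dx/dt + 2y·dy/dt = 0
dy/dt = -x/y · dx/dt = -24/(2√145) · 2 = -24√145/145 m/s
The top is descending at 24√145/145 ≈ 1.993 m/s.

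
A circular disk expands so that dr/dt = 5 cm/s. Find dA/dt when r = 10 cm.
100π cm²/s

A = πr²
dA/dt = 2πr · dr/dt = 2π(10)(5) = 100π cm²/s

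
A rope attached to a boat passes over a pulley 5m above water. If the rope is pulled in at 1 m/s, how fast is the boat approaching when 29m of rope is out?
29√51/204 ≈ 1.015 m/s

rope² = x² + 5²
x = √(29² - 5²) = 4√51
dx/dt = (rope/x) · d(rope)/dt = (29/(4√51)) · (-1) = -29√51/204 m/s
The boat approaches at 29√51/204 ≈ 1.015 m/s.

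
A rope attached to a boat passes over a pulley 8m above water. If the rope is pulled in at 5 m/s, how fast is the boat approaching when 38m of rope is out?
19√345/69 ≈ 5.115 m/s

rope² = x² + 8²
x = √(38² - 8²) = 2√345
dx/dt = (rope/x) · d(rope)/dt = (38/(2√345)) · (-5) = -19√345/69 m/s
The boat approaches at 19√345/69 ≈ 5.115 m/s.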